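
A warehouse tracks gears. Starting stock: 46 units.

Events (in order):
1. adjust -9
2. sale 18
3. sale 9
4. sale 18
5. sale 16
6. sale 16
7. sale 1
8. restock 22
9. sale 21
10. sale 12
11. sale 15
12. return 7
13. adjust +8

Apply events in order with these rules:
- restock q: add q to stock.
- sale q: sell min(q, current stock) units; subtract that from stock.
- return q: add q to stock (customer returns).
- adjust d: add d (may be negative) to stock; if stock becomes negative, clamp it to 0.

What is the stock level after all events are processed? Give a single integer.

Answer: 15

Derivation:
Processing events:
Start: stock = 46
  Event 1 (adjust -9): 46 + -9 = 37
  Event 2 (sale 18): sell min(18,37)=18. stock: 37 - 18 = 19. total_sold = 18
  Event 3 (sale 9): sell min(9,19)=9. stock: 19 - 9 = 10. total_sold = 27
  Event 4 (sale 18): sell min(18,10)=10. stock: 10 - 10 = 0. total_sold = 37
  Event 5 (sale 16): sell min(16,0)=0. stock: 0 - 0 = 0. total_sold = 37
  Event 6 (sale 16): sell min(16,0)=0. stock: 0 - 0 = 0. total_sold = 37
  Event 7 (sale 1): sell min(1,0)=0. stock: 0 - 0 = 0. total_sold = 37
  Event 8 (restock 22): 0 + 22 = 22
  Event 9 (sale 21): sell min(21,22)=21. stock: 22 - 21 = 1. total_sold = 58
  Event 10 (sale 12): sell min(12,1)=1. stock: 1 - 1 = 0. total_sold = 59
  Event 11 (sale 15): sell min(15,0)=0. stock: 0 - 0 = 0. total_sold = 59
  Event 12 (return 7): 0 + 7 = 7
  Event 13 (adjust +8): 7 + 8 = 15
Final: stock = 15, total_sold = 59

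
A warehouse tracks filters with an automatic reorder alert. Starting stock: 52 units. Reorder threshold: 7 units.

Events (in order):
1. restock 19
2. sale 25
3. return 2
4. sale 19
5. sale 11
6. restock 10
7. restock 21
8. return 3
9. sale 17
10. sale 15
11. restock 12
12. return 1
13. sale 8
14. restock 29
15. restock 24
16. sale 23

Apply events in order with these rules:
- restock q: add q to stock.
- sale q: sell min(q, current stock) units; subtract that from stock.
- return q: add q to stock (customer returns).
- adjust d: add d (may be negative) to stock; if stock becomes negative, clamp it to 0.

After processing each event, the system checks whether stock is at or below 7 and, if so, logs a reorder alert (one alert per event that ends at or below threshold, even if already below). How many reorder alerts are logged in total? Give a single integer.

Processing events:
Start: stock = 52
  Event 1 (restock 19): 52 + 19 = 71
  Event 2 (sale 25): sell min(25,71)=25. stock: 71 - 25 = 46. total_sold = 25
  Event 3 (return 2): 46 + 2 = 48
  Event 4 (sale 19): sell min(19,48)=19. stock: 48 - 19 = 29. total_sold = 44
  Event 5 (sale 11): sell min(11,29)=11. stock: 29 - 11 = 18. total_sold = 55
  Event 6 (restock 10): 18 + 10 = 28
  Event 7 (restock 21): 28 + 21 = 49
  Event 8 (return 3): 49 + 3 = 52
  Event 9 (sale 17): sell min(17,52)=17. stock: 52 - 17 = 35. total_sold = 72
  Event 10 (sale 15): sell min(15,35)=15. stock: 35 - 15 = 20. total_sold = 87
  Event 11 (restock 12): 20 + 12 = 32
  Event 12 (return 1): 32 + 1 = 33
  Event 13 (sale 8): sell min(8,33)=8. stock: 33 - 8 = 25. total_sold = 95
  Event 14 (restock 29): 25 + 29 = 54
  Event 15 (restock 24): 54 + 24 = 78
  Event 16 (sale 23): sell min(23,78)=23. stock: 78 - 23 = 55. total_sold = 118
Final: stock = 55, total_sold = 118

Checking against threshold 7:
  After event 1: stock=71 > 7
  After event 2: stock=46 > 7
  After event 3: stock=48 > 7
  After event 4: stock=29 > 7
  After event 5: stock=18 > 7
  After event 6: stock=28 > 7
  After event 7: stock=49 > 7
  After event 8: stock=52 > 7
  After event 9: stock=35 > 7
  After event 10: stock=20 > 7
  After event 11: stock=32 > 7
  After event 12: stock=33 > 7
  After event 13: stock=25 > 7
  After event 14: stock=54 > 7
  After event 15: stock=78 > 7
  After event 16: stock=55 > 7
Alert events: []. Count = 0

Answer: 0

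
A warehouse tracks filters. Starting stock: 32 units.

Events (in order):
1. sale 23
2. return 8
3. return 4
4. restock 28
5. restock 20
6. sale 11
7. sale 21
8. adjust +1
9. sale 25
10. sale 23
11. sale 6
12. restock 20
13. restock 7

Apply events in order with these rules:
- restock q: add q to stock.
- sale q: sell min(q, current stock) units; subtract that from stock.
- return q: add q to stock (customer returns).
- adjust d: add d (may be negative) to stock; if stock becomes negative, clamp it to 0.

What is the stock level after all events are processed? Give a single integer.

Answer: 27

Derivation:
Processing events:
Start: stock = 32
  Event 1 (sale 23): sell min(23,32)=23. stock: 32 - 23 = 9. total_sold = 23
  Event 2 (return 8): 9 + 8 = 17
  Event 3 (return 4): 17 + 4 = 21
  Event 4 (restock 28): 21 + 28 = 49
  Event 5 (restock 20): 49 + 20 = 69
  Event 6 (sale 11): sell min(11,69)=11. stock: 69 - 11 = 58. total_sold = 34
  Event 7 (sale 21): sell min(21,58)=21. stock: 58 - 21 = 37. total_sold = 55
  Event 8 (adjust +1): 37 + 1 = 38
  Event 9 (sale 25): sell min(25,38)=25. stock: 38 - 25 = 13. total_sold = 80
  Event 10 (sale 23): sell min(23,13)=13. stock: 13 - 13 = 0. total_sold = 93
  Event 11 (sale 6): sell min(6,0)=0. stock: 0 - 0 = 0. total_sold = 93
  Event 12 (restock 20): 0 + 20 = 20
  Event 13 (restock 7): 20 + 7 = 27
Final: stock = 27, total_sold = 93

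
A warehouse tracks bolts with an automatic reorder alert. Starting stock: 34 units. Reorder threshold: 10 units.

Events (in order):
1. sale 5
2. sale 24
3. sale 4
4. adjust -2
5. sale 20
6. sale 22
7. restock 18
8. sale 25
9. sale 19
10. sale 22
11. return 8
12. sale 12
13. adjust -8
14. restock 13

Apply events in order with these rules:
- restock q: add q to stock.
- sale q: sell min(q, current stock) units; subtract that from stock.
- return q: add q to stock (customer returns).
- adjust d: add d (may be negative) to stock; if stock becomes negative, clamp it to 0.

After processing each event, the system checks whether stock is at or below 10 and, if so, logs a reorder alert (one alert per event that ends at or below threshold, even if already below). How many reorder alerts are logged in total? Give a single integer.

Answer: 11

Derivation:
Processing events:
Start: stock = 34
  Event 1 (sale 5): sell min(5,34)=5. stock: 34 - 5 = 29. total_sold = 5
  Event 2 (sale 24): sell min(24,29)=24. stock: 29 - 24 = 5. total_sold = 29
  Event 3 (sale 4): sell min(4,5)=4. stock: 5 - 4 = 1. total_sold = 33
  Event 4 (adjust -2): 1 + -2 = 0 (clamped to 0)
  Event 5 (sale 20): sell min(20,0)=0. stock: 0 - 0 = 0. total_sold = 33
  Event 6 (sale 22): sell min(22,0)=0. stock: 0 - 0 = 0. total_sold = 33
  Event 7 (restock 18): 0 + 18 = 18
  Event 8 (sale 25): sell min(25,18)=18. stock: 18 - 18 = 0. total_sold = 51
  Event 9 (sale 19): sell min(19,0)=0. stock: 0 - 0 = 0. total_sold = 51
  Event 10 (sale 22): sell min(22,0)=0. stock: 0 - 0 = 0. total_sold = 51
  Event 11 (return 8): 0 + 8 = 8
  Event 12 (sale 12): sell min(12,8)=8. stock: 8 - 8 = 0. total_sold = 59
  Event 13 (adjust -8): 0 + -8 = 0 (clamped to 0)
  Event 14 (restock 13): 0 + 13 = 13
Final: stock = 13, total_sold = 59

Checking against threshold 10:
  After event 1: stock=29 > 10
  After event 2: stock=5 <= 10 -> ALERT
  After event 3: stock=1 <= 10 -> ALERT
  After event 4: stock=0 <= 10 -> ALERT
  After event 5: stock=0 <= 10 -> ALERT
  After event 6: stock=0 <= 10 -> ALERT
  After event 7: stock=18 > 10
  After event 8: stock=0 <= 10 -> ALERT
  After event 9: stock=0 <= 10 -> ALERT
  After event 10: stock=0 <= 10 -> ALERT
  After event 11: stock=8 <= 10 -> ALERT
  After event 12: stock=0 <= 10 -> ALERT
  After event 13: stock=0 <= 10 -> ALERT
  After event 14: stock=13 > 10
Alert events: [2, 3, 4, 5, 6, 8, 9, 10, 11, 12, 13]. Count = 11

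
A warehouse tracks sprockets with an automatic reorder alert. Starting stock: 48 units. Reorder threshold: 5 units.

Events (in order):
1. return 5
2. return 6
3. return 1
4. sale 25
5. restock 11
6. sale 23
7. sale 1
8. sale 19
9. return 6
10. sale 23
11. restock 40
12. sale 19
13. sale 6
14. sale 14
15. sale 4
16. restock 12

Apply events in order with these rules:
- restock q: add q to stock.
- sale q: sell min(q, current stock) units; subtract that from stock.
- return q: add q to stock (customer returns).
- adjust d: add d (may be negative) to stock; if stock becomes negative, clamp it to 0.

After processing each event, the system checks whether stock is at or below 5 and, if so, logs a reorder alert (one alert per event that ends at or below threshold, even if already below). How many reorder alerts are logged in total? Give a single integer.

Processing events:
Start: stock = 48
  Event 1 (return 5): 48 + 5 = 53
  Event 2 (return 6): 53 + 6 = 59
  Event 3 (return 1): 59 + 1 = 60
  Event 4 (sale 25): sell min(25,60)=25. stock: 60 - 25 = 35. total_sold = 25
  Event 5 (restock 11): 35 + 11 = 46
  Event 6 (sale 23): sell min(23,46)=23. stock: 46 - 23 = 23. total_sold = 48
  Event 7 (sale 1): sell min(1,23)=1. stock: 23 - 1 = 22. total_sold = 49
  Event 8 (sale 19): sell min(19,22)=19. stock: 22 - 19 = 3. total_sold = 68
  Event 9 (return 6): 3 + 6 = 9
  Event 10 (sale 23): sell min(23,9)=9. stock: 9 - 9 = 0. total_sold = 77
  Event 11 (restock 40): 0 + 40 = 40
  Event 12 (sale 19): sell min(19,40)=19. stock: 40 - 19 = 21. total_sold = 96
  Event 13 (sale 6): sell min(6,21)=6. stock: 21 - 6 = 15. total_sold = 102
  Event 14 (sale 14): sell min(14,15)=14. stock: 15 - 14 = 1. total_sold = 116
  Event 15 (sale 4): sell min(4,1)=1. stock: 1 - 1 = 0. total_sold = 117
  Event 16 (restock 12): 0 + 12 = 12
Final: stock = 12, total_sold = 117

Checking against threshold 5:
  After event 1: stock=53 > 5
  After event 2: stock=59 > 5
  After event 3: stock=60 > 5
  After event 4: stock=35 > 5
  After event 5: stock=46 > 5
  After event 6: stock=23 > 5
  After event 7: stock=22 > 5
  After event 8: stock=3 <= 5 -> ALERT
  After event 9: stock=9 > 5
  After event 10: stock=0 <= 5 -> ALERT
  After event 11: stock=40 > 5
  After event 12: stock=21 > 5
  After event 13: stock=15 > 5
  After event 14: stock=1 <= 5 -> ALERT
  After event 15: stock=0 <= 5 -> ALERT
  After event 16: stock=12 > 5
Alert events: [8, 10, 14, 15]. Count = 4

Answer: 4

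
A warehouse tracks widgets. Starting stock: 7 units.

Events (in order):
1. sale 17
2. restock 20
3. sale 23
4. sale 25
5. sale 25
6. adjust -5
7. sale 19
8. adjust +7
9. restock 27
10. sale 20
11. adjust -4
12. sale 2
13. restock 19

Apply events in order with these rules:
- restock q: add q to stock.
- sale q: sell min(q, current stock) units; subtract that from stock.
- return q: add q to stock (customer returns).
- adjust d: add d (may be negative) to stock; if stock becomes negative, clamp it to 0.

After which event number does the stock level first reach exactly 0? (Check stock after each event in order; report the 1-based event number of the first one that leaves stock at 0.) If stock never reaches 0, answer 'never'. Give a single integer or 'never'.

Answer: 1

Derivation:
Processing events:
Start: stock = 7
  Event 1 (sale 17): sell min(17,7)=7. stock: 7 - 7 = 0. total_sold = 7
  Event 2 (restock 20): 0 + 20 = 20
  Event 3 (sale 23): sell min(23,20)=20. stock: 20 - 20 = 0. total_sold = 27
  Event 4 (sale 25): sell min(25,0)=0. stock: 0 - 0 = 0. total_sold = 27
  Event 5 (sale 25): sell min(25,0)=0. stock: 0 - 0 = 0. total_sold = 27
  Event 6 (adjust -5): 0 + -5 = 0 (clamped to 0)
  Event 7 (sale 19): sell min(19,0)=0. stock: 0 - 0 = 0. total_sold = 27
  Event 8 (adjust +7): 0 + 7 = 7
  Event 9 (restock 27): 7 + 27 = 34
  Event 10 (sale 20): sell min(20,34)=20. stock: 34 - 20 = 14. total_sold = 47
  Event 11 (adjust -4): 14 + -4 = 10
  Event 12 (sale 2): sell min(2,10)=2. stock: 10 - 2 = 8. total_sold = 49
  Event 13 (restock 19): 8 + 19 = 27
Final: stock = 27, total_sold = 49

First zero at event 1.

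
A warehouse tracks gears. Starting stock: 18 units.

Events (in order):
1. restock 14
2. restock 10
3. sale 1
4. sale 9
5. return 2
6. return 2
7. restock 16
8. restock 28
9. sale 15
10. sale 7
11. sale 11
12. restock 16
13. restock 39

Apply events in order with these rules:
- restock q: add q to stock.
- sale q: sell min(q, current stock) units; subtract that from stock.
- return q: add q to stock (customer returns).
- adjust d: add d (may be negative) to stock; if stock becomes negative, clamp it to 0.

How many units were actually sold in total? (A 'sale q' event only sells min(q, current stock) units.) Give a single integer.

Answer: 43

Derivation:
Processing events:
Start: stock = 18
  Event 1 (restock 14): 18 + 14 = 32
  Event 2 (restock 10): 32 + 10 = 42
  Event 3 (sale 1): sell min(1,42)=1. stock: 42 - 1 = 41. total_sold = 1
  Event 4 (sale 9): sell min(9,41)=9. stock: 41 - 9 = 32. total_sold = 10
  Event 5 (return 2): 32 + 2 = 34
  Event 6 (return 2): 34 + 2 = 36
  Event 7 (restock 16): 36 + 16 = 52
  Event 8 (restock 28): 52 + 28 = 80
  Event 9 (sale 15): sell min(15,80)=15. stock: 80 - 15 = 65. total_sold = 25
  Event 10 (sale 7): sell min(7,65)=7. stock: 65 - 7 = 58. total_sold = 32
  Event 11 (sale 11): sell min(11,58)=11. stock: 58 - 11 = 47. total_sold = 43
  Event 12 (restock 16): 47 + 16 = 63
  Event 13 (restock 39): 63 + 39 = 102
Final: stock = 102, total_sold = 43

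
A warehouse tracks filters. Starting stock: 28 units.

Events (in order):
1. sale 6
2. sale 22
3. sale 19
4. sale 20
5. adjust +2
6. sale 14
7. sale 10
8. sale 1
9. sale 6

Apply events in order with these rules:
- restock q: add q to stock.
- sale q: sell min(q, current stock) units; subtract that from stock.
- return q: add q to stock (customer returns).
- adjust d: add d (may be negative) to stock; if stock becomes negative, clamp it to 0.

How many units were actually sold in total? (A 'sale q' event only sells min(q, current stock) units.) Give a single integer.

Processing events:
Start: stock = 28
  Event 1 (sale 6): sell min(6,28)=6. stock: 28 - 6 = 22. total_sold = 6
  Event 2 (sale 22): sell min(22,22)=22. stock: 22 - 22 = 0. total_sold = 28
  Event 3 (sale 19): sell min(19,0)=0. stock: 0 - 0 = 0. total_sold = 28
  Event 4 (sale 20): sell min(20,0)=0. stock: 0 - 0 = 0. total_sold = 28
  Event 5 (adjust +2): 0 + 2 = 2
  Event 6 (sale 14): sell min(14,2)=2. stock: 2 - 2 = 0. total_sold = 30
  Event 7 (sale 10): sell min(10,0)=0. stock: 0 - 0 = 0. total_sold = 30
  Event 8 (sale 1): sell min(1,0)=0. stock: 0 - 0 = 0. total_sold = 30
  Event 9 (sale 6): sell min(6,0)=0. stock: 0 - 0 = 0. total_sold = 30
Final: stock = 0, total_sold = 30

Answer: 30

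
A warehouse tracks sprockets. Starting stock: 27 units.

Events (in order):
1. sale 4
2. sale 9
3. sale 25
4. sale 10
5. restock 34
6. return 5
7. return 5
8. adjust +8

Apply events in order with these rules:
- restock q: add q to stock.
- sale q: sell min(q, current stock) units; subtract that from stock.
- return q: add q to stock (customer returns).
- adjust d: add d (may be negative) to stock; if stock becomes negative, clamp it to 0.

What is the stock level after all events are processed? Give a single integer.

Answer: 52

Derivation:
Processing events:
Start: stock = 27
  Event 1 (sale 4): sell min(4,27)=4. stock: 27 - 4 = 23. total_sold = 4
  Event 2 (sale 9): sell min(9,23)=9. stock: 23 - 9 = 14. total_sold = 13
  Event 3 (sale 25): sell min(25,14)=14. stock: 14 - 14 = 0. total_sold = 27
  Event 4 (sale 10): sell min(10,0)=0. stock: 0 - 0 = 0. total_sold = 27
  Event 5 (restock 34): 0 + 34 = 34
  Event 6 (return 5): 34 + 5 = 39
  Event 7 (return 5): 39 + 5 = 44
  Event 8 (adjust +8): 44 + 8 = 52
Final: stock = 52, total_sold = 27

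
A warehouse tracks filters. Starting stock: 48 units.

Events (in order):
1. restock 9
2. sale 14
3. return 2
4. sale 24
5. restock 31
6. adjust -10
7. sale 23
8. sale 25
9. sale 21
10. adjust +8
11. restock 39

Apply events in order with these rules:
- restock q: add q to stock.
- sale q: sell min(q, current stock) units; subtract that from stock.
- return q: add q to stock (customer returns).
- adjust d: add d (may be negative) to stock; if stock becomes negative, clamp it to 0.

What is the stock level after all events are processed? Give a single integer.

Answer: 47

Derivation:
Processing events:
Start: stock = 48
  Event 1 (restock 9): 48 + 9 = 57
  Event 2 (sale 14): sell min(14,57)=14. stock: 57 - 14 = 43. total_sold = 14
  Event 3 (return 2): 43 + 2 = 45
  Event 4 (sale 24): sell min(24,45)=24. stock: 45 - 24 = 21. total_sold = 38
  Event 5 (restock 31): 21 + 31 = 52
  Event 6 (adjust -10): 52 + -10 = 42
  Event 7 (sale 23): sell min(23,42)=23. stock: 42 - 23 = 19. total_sold = 61
  Event 8 (sale 25): sell min(25,19)=19. stock: 19 - 19 = 0. total_sold = 80
  Event 9 (sale 21): sell min(21,0)=0. stock: 0 - 0 = 0. total_sold = 80
  Event 10 (adjust +8): 0 + 8 = 8
  Event 11 (restock 39): 8 + 39 = 47
Final: stock = 47, total_sold = 80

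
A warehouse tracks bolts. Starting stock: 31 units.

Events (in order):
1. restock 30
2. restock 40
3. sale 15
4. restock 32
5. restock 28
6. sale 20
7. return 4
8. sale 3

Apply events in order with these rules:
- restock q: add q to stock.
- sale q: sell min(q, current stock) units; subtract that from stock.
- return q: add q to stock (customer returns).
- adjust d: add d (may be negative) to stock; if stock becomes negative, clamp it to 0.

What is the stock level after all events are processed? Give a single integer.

Processing events:
Start: stock = 31
  Event 1 (restock 30): 31 + 30 = 61
  Event 2 (restock 40): 61 + 40 = 101
  Event 3 (sale 15): sell min(15,101)=15. stock: 101 - 15 = 86. total_sold = 15
  Event 4 (restock 32): 86 + 32 = 118
  Event 5 (restock 28): 118 + 28 = 146
  Event 6 (sale 20): sell min(20,146)=20. stock: 146 - 20 = 126. total_sold = 35
  Event 7 (return 4): 126 + 4 = 130
  Event 8 (sale 3): sell min(3,130)=3. stock: 130 - 3 = 127. total_sold = 38
Final: stock = 127, total_sold = 38

Answer: 127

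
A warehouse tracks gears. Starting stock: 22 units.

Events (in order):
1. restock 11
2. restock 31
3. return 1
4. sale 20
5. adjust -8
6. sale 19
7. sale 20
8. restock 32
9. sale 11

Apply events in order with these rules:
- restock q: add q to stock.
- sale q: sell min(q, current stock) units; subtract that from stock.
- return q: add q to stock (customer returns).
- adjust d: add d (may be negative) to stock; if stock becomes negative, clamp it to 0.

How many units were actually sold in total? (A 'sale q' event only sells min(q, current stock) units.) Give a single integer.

Answer: 68

Derivation:
Processing events:
Start: stock = 22
  Event 1 (restock 11): 22 + 11 = 33
  Event 2 (restock 31): 33 + 31 = 64
  Event 3 (return 1): 64 + 1 = 65
  Event 4 (sale 20): sell min(20,65)=20. stock: 65 - 20 = 45. total_sold = 20
  Event 5 (adjust -8): 45 + -8 = 37
  Event 6 (sale 19): sell min(19,37)=19. stock: 37 - 19 = 18. total_sold = 39
  Event 7 (sale 20): sell min(20,18)=18. stock: 18 - 18 = 0. total_sold = 57
  Event 8 (restock 32): 0 + 32 = 32
  Event 9 (sale 11): sell min(11,32)=11. stock: 32 - 11 = 21. total_sold = 68
Final: stock = 21, total_sold = 68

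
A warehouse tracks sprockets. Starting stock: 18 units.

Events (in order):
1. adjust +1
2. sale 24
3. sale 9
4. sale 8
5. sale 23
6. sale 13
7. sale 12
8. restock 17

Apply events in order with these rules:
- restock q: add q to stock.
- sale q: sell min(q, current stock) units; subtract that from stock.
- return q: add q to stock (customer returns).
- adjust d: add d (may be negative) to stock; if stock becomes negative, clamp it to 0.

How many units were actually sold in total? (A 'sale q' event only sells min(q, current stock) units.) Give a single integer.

Processing events:
Start: stock = 18
  Event 1 (adjust +1): 18 + 1 = 19
  Event 2 (sale 24): sell min(24,19)=19. stock: 19 - 19 = 0. total_sold = 19
  Event 3 (sale 9): sell min(9,0)=0. stock: 0 - 0 = 0. total_sold = 19
  Event 4 (sale 8): sell min(8,0)=0. stock: 0 - 0 = 0. total_sold = 19
  Event 5 (sale 23): sell min(23,0)=0. stock: 0 - 0 = 0. total_sold = 19
  Event 6 (sale 13): sell min(13,0)=0. stock: 0 - 0 = 0. total_sold = 19
  Event 7 (sale 12): sell min(12,0)=0. stock: 0 - 0 = 0. total_sold = 19
  Event 8 (restock 17): 0 + 17 = 17
Final: stock = 17, total_sold = 19

Answer: 19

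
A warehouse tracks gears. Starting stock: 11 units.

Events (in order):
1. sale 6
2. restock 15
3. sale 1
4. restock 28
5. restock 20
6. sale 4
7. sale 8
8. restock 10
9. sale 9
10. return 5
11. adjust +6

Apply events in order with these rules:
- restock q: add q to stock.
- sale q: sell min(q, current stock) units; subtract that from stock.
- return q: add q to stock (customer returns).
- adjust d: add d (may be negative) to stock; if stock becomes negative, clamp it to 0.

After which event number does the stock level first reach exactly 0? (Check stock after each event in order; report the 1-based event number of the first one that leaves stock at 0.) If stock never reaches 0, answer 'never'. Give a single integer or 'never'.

Processing events:
Start: stock = 11
  Event 1 (sale 6): sell min(6,11)=6. stock: 11 - 6 = 5. total_sold = 6
  Event 2 (restock 15): 5 + 15 = 20
  Event 3 (sale 1): sell min(1,20)=1. stock: 20 - 1 = 19. total_sold = 7
  Event 4 (restock 28): 19 + 28 = 47
  Event 5 (restock 20): 47 + 20 = 67
  Event 6 (sale 4): sell min(4,67)=4. stock: 67 - 4 = 63. total_sold = 11
  Event 7 (sale 8): sell min(8,63)=8. stock: 63 - 8 = 55. total_sold = 19
  Event 8 (restock 10): 55 + 10 = 65
  Event 9 (sale 9): sell min(9,65)=9. stock: 65 - 9 = 56. total_sold = 28
  Event 10 (return 5): 56 + 5 = 61
  Event 11 (adjust +6): 61 + 6 = 67
Final: stock = 67, total_sold = 28

Stock never reaches 0.

Answer: never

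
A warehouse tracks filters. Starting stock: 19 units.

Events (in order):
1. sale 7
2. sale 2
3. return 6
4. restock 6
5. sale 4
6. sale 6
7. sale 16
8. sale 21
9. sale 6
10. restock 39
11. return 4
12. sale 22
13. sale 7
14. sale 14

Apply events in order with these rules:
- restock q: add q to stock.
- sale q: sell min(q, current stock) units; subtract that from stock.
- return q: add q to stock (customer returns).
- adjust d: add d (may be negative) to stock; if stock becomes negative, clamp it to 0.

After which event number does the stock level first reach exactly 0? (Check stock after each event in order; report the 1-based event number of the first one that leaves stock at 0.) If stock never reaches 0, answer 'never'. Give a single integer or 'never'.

Answer: 7

Derivation:
Processing events:
Start: stock = 19
  Event 1 (sale 7): sell min(7,19)=7. stock: 19 - 7 = 12. total_sold = 7
  Event 2 (sale 2): sell min(2,12)=2. stock: 12 - 2 = 10. total_sold = 9
  Event 3 (return 6): 10 + 6 = 16
  Event 4 (restock 6): 16 + 6 = 22
  Event 5 (sale 4): sell min(4,22)=4. stock: 22 - 4 = 18. total_sold = 13
  Event 6 (sale 6): sell min(6,18)=6. stock: 18 - 6 = 12. total_sold = 19
  Event 7 (sale 16): sell min(16,12)=12. stock: 12 - 12 = 0. total_sold = 31
  Event 8 (sale 21): sell min(21,0)=0. stock: 0 - 0 = 0. total_sold = 31
  Event 9 (sale 6): sell min(6,0)=0. stock: 0 - 0 = 0. total_sold = 31
  Event 10 (restock 39): 0 + 39 = 39
  Event 11 (return 4): 39 + 4 = 43
  Event 12 (sale 22): sell min(22,43)=22. stock: 43 - 22 = 21. total_sold = 53
  Event 13 (sale 7): sell min(7,21)=7. stock: 21 - 7 = 14. total_sold = 60
  Event 14 (sale 14): sell min(14,14)=14. stock: 14 - 14 = 0. total_sold = 74
Final: stock = 0, total_sold = 74

First zero at event 7.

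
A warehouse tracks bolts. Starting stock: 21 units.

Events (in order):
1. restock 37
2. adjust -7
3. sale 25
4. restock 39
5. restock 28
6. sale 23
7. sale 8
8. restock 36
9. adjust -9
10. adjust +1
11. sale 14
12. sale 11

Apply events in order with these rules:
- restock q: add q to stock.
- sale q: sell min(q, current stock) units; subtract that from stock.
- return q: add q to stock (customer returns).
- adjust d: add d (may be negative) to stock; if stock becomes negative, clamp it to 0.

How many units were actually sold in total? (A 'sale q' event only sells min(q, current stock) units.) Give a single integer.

Answer: 81

Derivation:
Processing events:
Start: stock = 21
  Event 1 (restock 37): 21 + 37 = 58
  Event 2 (adjust -7): 58 + -7 = 51
  Event 3 (sale 25): sell min(25,51)=25. stock: 51 - 25 = 26. total_sold = 25
  Event 4 (restock 39): 26 + 39 = 65
  Event 5 (restock 28): 65 + 28 = 93
  Event 6 (sale 23): sell min(23,93)=23. stock: 93 - 23 = 70. total_sold = 48
  Event 7 (sale 8): sell min(8,70)=8. stock: 70 - 8 = 62. total_sold = 56
  Event 8 (restock 36): 62 + 36 = 98
  Event 9 (adjust -9): 98 + -9 = 89
  Event 10 (adjust +1): 89 + 1 = 90
  Event 11 (sale 14): sell min(14,90)=14. stock: 90 - 14 = 76. total_sold = 70
  Event 12 (sale 11): sell min(11,76)=11. stock: 76 - 11 = 65. total_sold = 81
Final: stock = 65, total_sold = 81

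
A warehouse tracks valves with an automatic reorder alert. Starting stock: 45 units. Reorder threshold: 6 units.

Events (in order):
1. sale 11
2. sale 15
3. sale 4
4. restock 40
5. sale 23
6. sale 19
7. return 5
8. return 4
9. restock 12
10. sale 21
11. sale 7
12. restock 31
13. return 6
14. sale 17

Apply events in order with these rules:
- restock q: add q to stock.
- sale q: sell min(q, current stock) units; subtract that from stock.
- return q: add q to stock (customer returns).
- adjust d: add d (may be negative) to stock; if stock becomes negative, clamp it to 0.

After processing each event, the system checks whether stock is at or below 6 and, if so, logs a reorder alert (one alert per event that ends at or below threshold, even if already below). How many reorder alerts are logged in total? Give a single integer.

Answer: 1

Derivation:
Processing events:
Start: stock = 45
  Event 1 (sale 11): sell min(11,45)=11. stock: 45 - 11 = 34. total_sold = 11
  Event 2 (sale 15): sell min(15,34)=15. stock: 34 - 15 = 19. total_sold = 26
  Event 3 (sale 4): sell min(4,19)=4. stock: 19 - 4 = 15. total_sold = 30
  Event 4 (restock 40): 15 + 40 = 55
  Event 5 (sale 23): sell min(23,55)=23. stock: 55 - 23 = 32. total_sold = 53
  Event 6 (sale 19): sell min(19,32)=19. stock: 32 - 19 = 13. total_sold = 72
  Event 7 (return 5): 13 + 5 = 18
  Event 8 (return 4): 18 + 4 = 22
  Event 9 (restock 12): 22 + 12 = 34
  Event 10 (sale 21): sell min(21,34)=21. stock: 34 - 21 = 13. total_sold = 93
  Event 11 (sale 7): sell min(7,13)=7. stock: 13 - 7 = 6. total_sold = 100
  Event 12 (restock 31): 6 + 31 = 37
  Event 13 (return 6): 37 + 6 = 43
  Event 14 (sale 17): sell min(17,43)=17. stock: 43 - 17 = 26. total_sold = 117
Final: stock = 26, total_sold = 117

Checking against threshold 6:
  After event 1: stock=34 > 6
  After event 2: stock=19 > 6
  After event 3: stock=15 > 6
  After event 4: stock=55 > 6
  After event 5: stock=32 > 6
  After event 6: stock=13 > 6
  After event 7: stock=18 > 6
  After event 8: stock=22 > 6
  After event 9: stock=34 > 6
  After event 10: stock=13 > 6
  After event 11: stock=6 <= 6 -> ALERT
  After event 12: stock=37 > 6
  After event 13: stock=43 > 6
  After event 14: stock=26 > 6
Alert events: [11]. Count = 1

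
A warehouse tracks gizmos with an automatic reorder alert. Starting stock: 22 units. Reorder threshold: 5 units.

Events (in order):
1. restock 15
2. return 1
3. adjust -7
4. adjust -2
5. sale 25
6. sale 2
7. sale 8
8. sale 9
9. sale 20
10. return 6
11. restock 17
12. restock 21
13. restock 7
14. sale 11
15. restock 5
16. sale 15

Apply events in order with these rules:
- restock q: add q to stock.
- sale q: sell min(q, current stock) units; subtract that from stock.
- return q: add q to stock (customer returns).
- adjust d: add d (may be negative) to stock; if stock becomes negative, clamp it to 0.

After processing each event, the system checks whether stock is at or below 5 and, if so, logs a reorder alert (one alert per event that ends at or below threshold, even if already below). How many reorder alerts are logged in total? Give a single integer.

Answer: 5

Derivation:
Processing events:
Start: stock = 22
  Event 1 (restock 15): 22 + 15 = 37
  Event 2 (return 1): 37 + 1 = 38
  Event 3 (adjust -7): 38 + -7 = 31
  Event 4 (adjust -2): 31 + -2 = 29
  Event 5 (sale 25): sell min(25,29)=25. stock: 29 - 25 = 4. total_sold = 25
  Event 6 (sale 2): sell min(2,4)=2. stock: 4 - 2 = 2. total_sold = 27
  Event 7 (sale 8): sell min(8,2)=2. stock: 2 - 2 = 0. total_sold = 29
  Event 8 (sale 9): sell min(9,0)=0. stock: 0 - 0 = 0. total_sold = 29
  Event 9 (sale 20): sell min(20,0)=0. stock: 0 - 0 = 0. total_sold = 29
  Event 10 (return 6): 0 + 6 = 6
  Event 11 (restock 17): 6 + 17 = 23
  Event 12 (restock 21): 23 + 21 = 44
  Event 13 (restock 7): 44 + 7 = 51
  Event 14 (sale 11): sell min(11,51)=11. stock: 51 - 11 = 40. total_sold = 40
  Event 15 (restock 5): 40 + 5 = 45
  Event 16 (sale 15): sell min(15,45)=15. stock: 45 - 15 = 30. total_sold = 55
Final: stock = 30, total_sold = 55

Checking against threshold 5:
  After event 1: stock=37 > 5
  After event 2: stock=38 > 5
  After event 3: stock=31 > 5
  After event 4: stock=29 > 5
  After event 5: stock=4 <= 5 -> ALERT
  After event 6: stock=2 <= 5 -> ALERT
  After event 7: stock=0 <= 5 -> ALERT
  After event 8: stock=0 <= 5 -> ALERT
  After event 9: stock=0 <= 5 -> ALERT
  After event 10: stock=6 > 5
  After event 11: stock=23 > 5
  After event 12: stock=44 > 5
  After event 13: stock=51 > 5
  After event 14: stock=40 > 5
  After event 15: stock=45 > 5
  After event 16: stock=30 > 5
Alert events: [5, 6, 7, 8, 9]. Count = 5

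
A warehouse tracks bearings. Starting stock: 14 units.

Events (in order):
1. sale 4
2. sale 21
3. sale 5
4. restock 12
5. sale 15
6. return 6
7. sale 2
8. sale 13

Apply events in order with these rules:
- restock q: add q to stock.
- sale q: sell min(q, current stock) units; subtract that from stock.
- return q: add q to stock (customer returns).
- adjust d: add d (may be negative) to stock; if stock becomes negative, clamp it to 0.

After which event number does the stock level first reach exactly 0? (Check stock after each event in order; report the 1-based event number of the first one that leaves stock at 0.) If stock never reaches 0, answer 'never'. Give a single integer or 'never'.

Processing events:
Start: stock = 14
  Event 1 (sale 4): sell min(4,14)=4. stock: 14 - 4 = 10. total_sold = 4
  Event 2 (sale 21): sell min(21,10)=10. stock: 10 - 10 = 0. total_sold = 14
  Event 3 (sale 5): sell min(5,0)=0. stock: 0 - 0 = 0. total_sold = 14
  Event 4 (restock 12): 0 + 12 = 12
  Event 5 (sale 15): sell min(15,12)=12. stock: 12 - 12 = 0. total_sold = 26
  Event 6 (return 6): 0 + 6 = 6
  Event 7 (sale 2): sell min(2,6)=2. stock: 6 - 2 = 4. total_sold = 28
  Event 8 (sale 13): sell min(13,4)=4. stock: 4 - 4 = 0. total_sold = 32
Final: stock = 0, total_sold = 32

First zero at event 2.

Answer: 2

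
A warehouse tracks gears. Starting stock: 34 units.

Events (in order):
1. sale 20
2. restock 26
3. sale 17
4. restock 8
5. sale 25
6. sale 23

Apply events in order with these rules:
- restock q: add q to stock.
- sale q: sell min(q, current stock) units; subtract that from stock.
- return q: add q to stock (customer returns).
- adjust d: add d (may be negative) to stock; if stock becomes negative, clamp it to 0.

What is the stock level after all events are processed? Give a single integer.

Answer: 0

Derivation:
Processing events:
Start: stock = 34
  Event 1 (sale 20): sell min(20,34)=20. stock: 34 - 20 = 14. total_sold = 20
  Event 2 (restock 26): 14 + 26 = 40
  Event 3 (sale 17): sell min(17,40)=17. stock: 40 - 17 = 23. total_sold = 37
  Event 4 (restock 8): 23 + 8 = 31
  Event 5 (sale 25): sell min(25,31)=25. stock: 31 - 25 = 6. total_sold = 62
  Event 6 (sale 23): sell min(23,6)=6. stock: 6 - 6 = 0. total_sold = 68
Final: stock = 0, total_sold = 68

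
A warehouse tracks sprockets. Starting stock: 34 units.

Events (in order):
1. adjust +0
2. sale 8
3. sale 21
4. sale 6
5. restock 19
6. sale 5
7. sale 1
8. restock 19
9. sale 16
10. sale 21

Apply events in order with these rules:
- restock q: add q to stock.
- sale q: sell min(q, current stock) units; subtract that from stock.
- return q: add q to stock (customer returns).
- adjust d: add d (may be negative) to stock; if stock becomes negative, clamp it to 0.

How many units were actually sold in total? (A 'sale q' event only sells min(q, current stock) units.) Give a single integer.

Answer: 72

Derivation:
Processing events:
Start: stock = 34
  Event 1 (adjust +0): 34 + 0 = 34
  Event 2 (sale 8): sell min(8,34)=8. stock: 34 - 8 = 26. total_sold = 8
  Event 3 (sale 21): sell min(21,26)=21. stock: 26 - 21 = 5. total_sold = 29
  Event 4 (sale 6): sell min(6,5)=5. stock: 5 - 5 = 0. total_sold = 34
  Event 5 (restock 19): 0 + 19 = 19
  Event 6 (sale 5): sell min(5,19)=5. stock: 19 - 5 = 14. total_sold = 39
  Event 7 (sale 1): sell min(1,14)=1. stock: 14 - 1 = 13. total_sold = 40
  Event 8 (restock 19): 13 + 19 = 32
  Event 9 (sale 16): sell min(16,32)=16. stock: 32 - 16 = 16. total_sold = 56
  Event 10 (sale 21): sell min(21,16)=16. stock: 16 - 16 = 0. total_sold = 72
Final: stock = 0, total_sold = 72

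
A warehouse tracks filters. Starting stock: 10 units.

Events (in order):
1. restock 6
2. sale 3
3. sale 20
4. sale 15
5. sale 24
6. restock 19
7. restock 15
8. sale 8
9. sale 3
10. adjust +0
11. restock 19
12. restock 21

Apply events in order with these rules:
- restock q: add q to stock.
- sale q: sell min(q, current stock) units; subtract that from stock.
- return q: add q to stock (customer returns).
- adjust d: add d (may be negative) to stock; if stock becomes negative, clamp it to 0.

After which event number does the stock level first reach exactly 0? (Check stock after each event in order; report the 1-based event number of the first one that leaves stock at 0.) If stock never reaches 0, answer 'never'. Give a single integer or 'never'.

Processing events:
Start: stock = 10
  Event 1 (restock 6): 10 + 6 = 16
  Event 2 (sale 3): sell min(3,16)=3. stock: 16 - 3 = 13. total_sold = 3
  Event 3 (sale 20): sell min(20,13)=13. stock: 13 - 13 = 0. total_sold = 16
  Event 4 (sale 15): sell min(15,0)=0. stock: 0 - 0 = 0. total_sold = 16
  Event 5 (sale 24): sell min(24,0)=0. stock: 0 - 0 = 0. total_sold = 16
  Event 6 (restock 19): 0 + 19 = 19
  Event 7 (restock 15): 19 + 15 = 34
  Event 8 (sale 8): sell min(8,34)=8. stock: 34 - 8 = 26. total_sold = 24
  Event 9 (sale 3): sell min(3,26)=3. stock: 26 - 3 = 23. total_sold = 27
  Event 10 (adjust +0): 23 + 0 = 23
  Event 11 (restock 19): 23 + 19 = 42
  Event 12 (restock 21): 42 + 21 = 63
Final: stock = 63, total_sold = 27

First zero at event 3.

Answer: 3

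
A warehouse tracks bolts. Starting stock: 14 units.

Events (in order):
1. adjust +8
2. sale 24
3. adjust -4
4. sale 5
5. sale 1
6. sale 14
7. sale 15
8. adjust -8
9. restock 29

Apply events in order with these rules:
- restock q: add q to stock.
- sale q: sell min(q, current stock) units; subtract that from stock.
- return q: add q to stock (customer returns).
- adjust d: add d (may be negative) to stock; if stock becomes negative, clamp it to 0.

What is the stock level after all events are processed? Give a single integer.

Processing events:
Start: stock = 14
  Event 1 (adjust +8): 14 + 8 = 22
  Event 2 (sale 24): sell min(24,22)=22. stock: 22 - 22 = 0. total_sold = 22
  Event 3 (adjust -4): 0 + -4 = 0 (clamped to 0)
  Event 4 (sale 5): sell min(5,0)=0. stock: 0 - 0 = 0. total_sold = 22
  Event 5 (sale 1): sell min(1,0)=0. stock: 0 - 0 = 0. total_sold = 22
  Event 6 (sale 14): sell min(14,0)=0. stock: 0 - 0 = 0. total_sold = 22
  Event 7 (sale 15): sell min(15,0)=0. stock: 0 - 0 = 0. total_sold = 22
  Event 8 (adjust -8): 0 + -8 = 0 (clamped to 0)
  Event 9 (restock 29): 0 + 29 = 29
Final: stock = 29, total_sold = 22

Answer: 29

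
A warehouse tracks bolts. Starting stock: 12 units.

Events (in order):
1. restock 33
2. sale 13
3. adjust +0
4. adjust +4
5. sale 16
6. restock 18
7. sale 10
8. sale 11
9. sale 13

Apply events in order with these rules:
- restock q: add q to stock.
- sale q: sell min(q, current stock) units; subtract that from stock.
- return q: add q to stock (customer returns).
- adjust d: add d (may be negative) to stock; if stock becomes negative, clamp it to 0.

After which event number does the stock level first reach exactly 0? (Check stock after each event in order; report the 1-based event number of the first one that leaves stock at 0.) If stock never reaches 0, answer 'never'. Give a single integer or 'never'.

Processing events:
Start: stock = 12
  Event 1 (restock 33): 12 + 33 = 45
  Event 2 (sale 13): sell min(13,45)=13. stock: 45 - 13 = 32. total_sold = 13
  Event 3 (adjust +0): 32 + 0 = 32
  Event 4 (adjust +4): 32 + 4 = 36
  Event 5 (sale 16): sell min(16,36)=16. stock: 36 - 16 = 20. total_sold = 29
  Event 6 (restock 18): 20 + 18 = 38
  Event 7 (sale 10): sell min(10,38)=10. stock: 38 - 10 = 28. total_sold = 39
  Event 8 (sale 11): sell min(11,28)=11. stock: 28 - 11 = 17. total_sold = 50
  Event 9 (sale 13): sell min(13,17)=13. stock: 17 - 13 = 4. total_sold = 63
Final: stock = 4, total_sold = 63

Stock never reaches 0.

Answer: never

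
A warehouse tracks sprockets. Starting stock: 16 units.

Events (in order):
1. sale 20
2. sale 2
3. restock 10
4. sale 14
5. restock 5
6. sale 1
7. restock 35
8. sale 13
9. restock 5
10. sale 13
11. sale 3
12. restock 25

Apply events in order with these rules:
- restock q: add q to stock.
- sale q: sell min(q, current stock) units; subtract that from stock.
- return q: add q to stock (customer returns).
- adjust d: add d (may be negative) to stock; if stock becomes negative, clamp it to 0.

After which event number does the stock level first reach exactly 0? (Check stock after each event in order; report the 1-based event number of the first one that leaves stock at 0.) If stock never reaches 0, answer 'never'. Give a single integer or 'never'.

Answer: 1

Derivation:
Processing events:
Start: stock = 16
  Event 1 (sale 20): sell min(20,16)=16. stock: 16 - 16 = 0. total_sold = 16
  Event 2 (sale 2): sell min(2,0)=0. stock: 0 - 0 = 0. total_sold = 16
  Event 3 (restock 10): 0 + 10 = 10
  Event 4 (sale 14): sell min(14,10)=10. stock: 10 - 10 = 0. total_sold = 26
  Event 5 (restock 5): 0 + 5 = 5
  Event 6 (sale 1): sell min(1,5)=1. stock: 5 - 1 = 4. total_sold = 27
  Event 7 (restock 35): 4 + 35 = 39
  Event 8 (sale 13): sell min(13,39)=13. stock: 39 - 13 = 26. total_sold = 40
  Event 9 (restock 5): 26 + 5 = 31
  Event 10 (sale 13): sell min(13,31)=13. stock: 31 - 13 = 18. total_sold = 53
  Event 11 (sale 3): sell min(3,18)=3. stock: 18 - 3 = 15. total_sold = 56
  Event 12 (restock 25): 15 + 25 = 40
Final: stock = 40, total_sold = 56

First zero at event 1.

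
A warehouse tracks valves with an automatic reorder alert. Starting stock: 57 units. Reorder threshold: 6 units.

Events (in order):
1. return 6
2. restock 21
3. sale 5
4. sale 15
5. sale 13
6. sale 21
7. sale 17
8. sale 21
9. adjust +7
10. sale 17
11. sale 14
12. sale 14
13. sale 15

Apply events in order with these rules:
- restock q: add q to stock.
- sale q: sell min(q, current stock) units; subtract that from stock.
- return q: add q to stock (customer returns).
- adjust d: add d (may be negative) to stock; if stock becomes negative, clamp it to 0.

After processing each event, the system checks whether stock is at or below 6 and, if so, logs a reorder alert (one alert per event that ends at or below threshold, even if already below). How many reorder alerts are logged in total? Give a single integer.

Answer: 5

Derivation:
Processing events:
Start: stock = 57
  Event 1 (return 6): 57 + 6 = 63
  Event 2 (restock 21): 63 + 21 = 84
  Event 3 (sale 5): sell min(5,84)=5. stock: 84 - 5 = 79. total_sold = 5
  Event 4 (sale 15): sell min(15,79)=15. stock: 79 - 15 = 64. total_sold = 20
  Event 5 (sale 13): sell min(13,64)=13. stock: 64 - 13 = 51. total_sold = 33
  Event 6 (sale 21): sell min(21,51)=21. stock: 51 - 21 = 30. total_sold = 54
  Event 7 (sale 17): sell min(17,30)=17. stock: 30 - 17 = 13. total_sold = 71
  Event 8 (sale 21): sell min(21,13)=13. stock: 13 - 13 = 0. total_sold = 84
  Event 9 (adjust +7): 0 + 7 = 7
  Event 10 (sale 17): sell min(17,7)=7. stock: 7 - 7 = 0. total_sold = 91
  Event 11 (sale 14): sell min(14,0)=0. stock: 0 - 0 = 0. total_sold = 91
  Event 12 (sale 14): sell min(14,0)=0. stock: 0 - 0 = 0. total_sold = 91
  Event 13 (sale 15): sell min(15,0)=0. stock: 0 - 0 = 0. total_sold = 91
Final: stock = 0, total_sold = 91

Checking against threshold 6:
  After event 1: stock=63 > 6
  After event 2: stock=84 > 6
  After event 3: stock=79 > 6
  After event 4: stock=64 > 6
  After event 5: stock=51 > 6
  After event 6: stock=30 > 6
  After event 7: stock=13 > 6
  After event 8: stock=0 <= 6 -> ALERT
  After event 9: stock=7 > 6
  After event 10: stock=0 <= 6 -> ALERT
  After event 11: stock=0 <= 6 -> ALERT
  After event 12: stock=0 <= 6 -> ALERT
  After event 13: stock=0 <= 6 -> ALERT
Alert events: [8, 10, 11, 12, 13]. Count = 5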